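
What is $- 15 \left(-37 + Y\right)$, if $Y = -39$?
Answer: $1140$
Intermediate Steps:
$- 15 \left(-37 + Y\right) = - 15 \left(-37 - 39\right) = \left(-15\right) \left(-76\right) = 1140$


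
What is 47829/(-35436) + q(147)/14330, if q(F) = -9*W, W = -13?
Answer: -113540593/84632980 ≈ -1.3416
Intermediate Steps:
q(F) = 117 (q(F) = -9*(-13) = 117)
47829/(-35436) + q(147)/14330 = 47829/(-35436) + 117/14330 = 47829*(-1/35436) + 117*(1/14330) = -15943/11812 + 117/14330 = -113540593/84632980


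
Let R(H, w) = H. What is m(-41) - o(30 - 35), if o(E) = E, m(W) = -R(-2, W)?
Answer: 7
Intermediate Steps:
m(W) = 2 (m(W) = -1*(-2) = 2)
m(-41) - o(30 - 35) = 2 - (30 - 35) = 2 - 1*(-5) = 2 + 5 = 7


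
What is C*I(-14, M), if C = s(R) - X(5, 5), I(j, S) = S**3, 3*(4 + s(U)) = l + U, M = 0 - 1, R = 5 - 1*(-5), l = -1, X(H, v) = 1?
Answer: 2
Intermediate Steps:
R = 10 (R = 5 + 5 = 10)
M = -1
s(U) = -13/3 + U/3 (s(U) = -4 + (-1 + U)/3 = -4 + (-1/3 + U/3) = -13/3 + U/3)
C = -2 (C = (-13/3 + (1/3)*10) - 1*1 = (-13/3 + 10/3) - 1 = -1 - 1 = -2)
C*I(-14, M) = -2*(-1)**3 = -2*(-1) = 2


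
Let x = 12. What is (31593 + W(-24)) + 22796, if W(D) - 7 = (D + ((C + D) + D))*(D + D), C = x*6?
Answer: 54396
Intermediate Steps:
C = 72 (C = 12*6 = 72)
W(D) = 7 + 2*D*(72 + 3*D) (W(D) = 7 + (D + ((72 + D) + D))*(D + D) = 7 + (D + (72 + 2*D))*(2*D) = 7 + (72 + 3*D)*(2*D) = 7 + 2*D*(72 + 3*D))
(31593 + W(-24)) + 22796 = (31593 + (7 + 6*(-24)² + 144*(-24))) + 22796 = (31593 + (7 + 6*576 - 3456)) + 22796 = (31593 + (7 + 3456 - 3456)) + 22796 = (31593 + 7) + 22796 = 31600 + 22796 = 54396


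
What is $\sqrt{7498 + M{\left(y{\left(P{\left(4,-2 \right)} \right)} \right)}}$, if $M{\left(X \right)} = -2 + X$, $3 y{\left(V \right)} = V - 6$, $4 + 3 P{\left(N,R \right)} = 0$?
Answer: $\frac{\sqrt{67442}}{3} \approx 86.565$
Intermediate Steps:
$P{\left(N,R \right)} = - \frac{4}{3}$ ($P{\left(N,R \right)} = - \frac{4}{3} + \frac{1}{3} \cdot 0 = - \frac{4}{3} + 0 = - \frac{4}{3}$)
$y{\left(V \right)} = -2 + \frac{V}{3}$ ($y{\left(V \right)} = \frac{V - 6}{3} = \frac{-6 + V}{3} = -2 + \frac{V}{3}$)
$\sqrt{7498 + M{\left(y{\left(P{\left(4,-2 \right)} \right)} \right)}} = \sqrt{7498 + \left(-2 + \left(-2 + \frac{1}{3} \left(- \frac{4}{3}\right)\right)\right)} = \sqrt{7498 - \frac{40}{9}} = \sqrt{\frac{67442}{9}} = \frac{\sqrt{67442}}{3}$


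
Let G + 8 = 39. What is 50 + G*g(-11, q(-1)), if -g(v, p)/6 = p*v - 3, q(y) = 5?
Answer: 10838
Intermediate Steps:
g(v, p) = 18 - 6*p*v (g(v, p) = -6*(p*v - 3) = -6*(-3 + p*v) = 18 - 6*p*v)
G = 31 (G = -8 + 39 = 31)
50 + G*g(-11, q(-1)) = 50 + 31*(18 - 6*5*(-11)) = 50 + 31*(18 + 330) = 50 + 31*348 = 50 + 10788 = 10838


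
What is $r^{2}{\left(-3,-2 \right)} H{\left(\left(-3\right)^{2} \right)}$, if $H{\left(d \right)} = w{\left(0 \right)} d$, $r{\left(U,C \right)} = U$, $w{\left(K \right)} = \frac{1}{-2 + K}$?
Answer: $- \frac{81}{2} \approx -40.5$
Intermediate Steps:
$H{\left(d \right)} = - \frac{d}{2}$ ($H{\left(d \right)} = \frac{d}{-2 + 0} = \frac{d}{-2} = - \frac{d}{2}$)
$r^{2}{\left(-3,-2 \right)} H{\left(\left(-3\right)^{2} \right)} = \left(-3\right)^{2} \left(- \frac{\left(-3\right)^{2}}{2}\right) = 9 \left(\left(- \frac{1}{2}\right) 9\right) = 9 \left(- \frac{9}{2}\right) = - \frac{81}{2}$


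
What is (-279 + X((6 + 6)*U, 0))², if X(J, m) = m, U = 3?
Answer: 77841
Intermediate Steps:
(-279 + X((6 + 6)*U, 0))² = (-279 + 0)² = (-279)² = 77841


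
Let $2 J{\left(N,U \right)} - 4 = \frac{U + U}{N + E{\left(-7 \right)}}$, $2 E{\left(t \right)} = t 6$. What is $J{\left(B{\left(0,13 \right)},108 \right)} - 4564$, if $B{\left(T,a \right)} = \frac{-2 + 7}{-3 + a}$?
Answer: $- \frac{187258}{41} \approx -4567.3$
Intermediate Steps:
$E{\left(t \right)} = 3 t$ ($E{\left(t \right)} = \frac{t 6}{2} = \frac{6 t}{2} = 3 t$)
$B{\left(T,a \right)} = \frac{5}{-3 + a}$
$J{\left(N,U \right)} = 2 + \frac{U}{-21 + N}$ ($J{\left(N,U \right)} = 2 + \frac{\left(U + U\right) \frac{1}{N + 3 \left(-7\right)}}{2} = 2 + \frac{2 U \frac{1}{N - 21}}{2} = 2 + \frac{2 U \frac{1}{-21 + N}}{2} = 2 + \frac{U}{-21 + N}$)
$J{\left(B{\left(0,13 \right)},108 \right)} - 4564 = \frac{-42 + 108 + 2 \frac{5}{-3 + 13}}{-21 + \frac{5}{-3 + 13}} - 4564 = \frac{-42 + 108 + 2 \cdot \frac{5}{10}}{-21 + \frac{5}{10}} - 4564 = \frac{-42 + 108 + 2 \cdot 5 \cdot \frac{1}{10}}{-21 + 5 \cdot \frac{1}{10}} - 4564 = \frac{-42 + 108 + 2 \cdot \frac{1}{2}}{-21 + \frac{1}{2}} - 4564 = \frac{-42 + 108 + 1}{- \frac{41}{2}} - 4564 = \left(- \frac{2}{41}\right) 67 - 4564 = - \frac{134}{41} - 4564 = - \frac{187258}{41}$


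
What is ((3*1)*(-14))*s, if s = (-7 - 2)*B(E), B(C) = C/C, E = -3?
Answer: 378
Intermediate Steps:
B(C) = 1
s = -9 (s = (-7 - 2)*1 = -9*1 = -9)
((3*1)*(-14))*s = ((3*1)*(-14))*(-9) = (3*(-14))*(-9) = -42*(-9) = 378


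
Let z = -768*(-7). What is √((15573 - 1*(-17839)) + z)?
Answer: 2*√9697 ≈ 196.95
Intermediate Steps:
z = 5376
√((15573 - 1*(-17839)) + z) = √((15573 - 1*(-17839)) + 5376) = √((15573 + 17839) + 5376) = √(33412 + 5376) = √38788 = 2*√9697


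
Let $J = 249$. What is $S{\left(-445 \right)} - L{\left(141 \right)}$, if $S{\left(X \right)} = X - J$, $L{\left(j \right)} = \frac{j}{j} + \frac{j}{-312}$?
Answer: $- \frac{72233}{104} \approx -694.55$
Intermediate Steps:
$L{\left(j \right)} = 1 - \frac{j}{312}$ ($L{\left(j \right)} = 1 + j \left(- \frac{1}{312}\right) = 1 - \frac{j}{312}$)
$S{\left(X \right)} = -249 + X$ ($S{\left(X \right)} = X - 249 = -249 + X$)
$S{\left(-445 \right)} - L{\left(141 \right)} = \left(-249 - 445\right) - \left(1 - \frac{47}{104}\right) = -694 - \left(1 - \frac{47}{104}\right) = -694 - \frac{57}{104} = - \frac{72233}{104}$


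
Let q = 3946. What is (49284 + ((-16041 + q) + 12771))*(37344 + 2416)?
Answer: 1986409600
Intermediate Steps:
(49284 + ((-16041 + q) + 12771))*(37344 + 2416) = (49284 + ((-16041 + 3946) + 12771))*(37344 + 2416) = (49284 + (-12095 + 12771))*39760 = (49284 + 676)*39760 = 49960*39760 = 1986409600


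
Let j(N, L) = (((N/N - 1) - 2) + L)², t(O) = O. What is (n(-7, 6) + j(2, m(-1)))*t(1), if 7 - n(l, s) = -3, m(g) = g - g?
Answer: 14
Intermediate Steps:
m(g) = 0
n(l, s) = 10 (n(l, s) = 7 - 1*(-3) = 7 + 3 = 10)
j(N, L) = (-2 + L)² (j(N, L) = (((1 - 1) - 2) + L)² = ((0 - 2) + L)² = (-2 + L)²)
(n(-7, 6) + j(2, m(-1)))*t(1) = (10 + (-2 + 0)²)*1 = (10 + (-2)²)*1 = (10 + 4)*1 = 14*1 = 14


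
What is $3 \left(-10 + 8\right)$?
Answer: $-6$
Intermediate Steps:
$3 \left(-10 + 8\right) = 3 \left(-2\right) = -6$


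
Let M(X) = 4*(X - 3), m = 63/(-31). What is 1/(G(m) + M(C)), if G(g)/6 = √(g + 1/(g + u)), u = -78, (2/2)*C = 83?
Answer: 128185/41048687 - I*√755958219/328389496 ≈ 0.0031228 - 8.3726e-5*I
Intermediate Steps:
C = 83
m = -63/31 (m = 63*(-1/31) = -63/31 ≈ -2.0323)
M(X) = -12 + 4*X (M(X) = 4*(-3 + X) = -12 + 4*X)
G(g) = 6*√(g + 1/(-78 + g)) (G(g) = 6*√(g + 1/(g - 78)) = 6*√(g + 1/(-78 + g)))
1/(G(m) + M(C)) = 1/(6*√((1 - 63*(-78 - 63/31)/31)/(-78 - 63/31)) + (-12 + 4*83)) = 1/(6*√((1 - 63/31*(-2481/31))/(-2481/31)) + (-12 + 332)) = 1/(6*√(-31*(1 + 156303/961)/2481) + 320) = 1/(6*√(-31/2481*157264/961) + 320) = 1/(6*√(-157264/76911) + 320) = 1/(6*(4*I*√755958219/76911) + 320) = 1/(8*I*√755958219/25637 + 320) = 1/(320 + 8*I*√755958219/25637)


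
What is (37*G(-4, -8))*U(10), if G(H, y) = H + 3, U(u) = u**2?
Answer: -3700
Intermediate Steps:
G(H, y) = 3 + H
(37*G(-4, -8))*U(10) = (37*(3 - 4))*10**2 = (37*(-1))*100 = -37*100 = -3700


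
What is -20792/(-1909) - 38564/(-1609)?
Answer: 4655348/133547 ≈ 34.859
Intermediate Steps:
-20792/(-1909) - 38564/(-1609) = -20792*(-1/1909) - 38564*(-1/1609) = 904/83 + 38564/1609 = 4655348/133547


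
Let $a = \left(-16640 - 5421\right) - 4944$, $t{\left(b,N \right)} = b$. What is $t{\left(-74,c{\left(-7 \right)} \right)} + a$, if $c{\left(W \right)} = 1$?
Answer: $-27079$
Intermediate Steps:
$a = -27005$ ($a = -22061 - 4944 = -27005$)
$t{\left(-74,c{\left(-7 \right)} \right)} + a = -74 - 27005 = -27079$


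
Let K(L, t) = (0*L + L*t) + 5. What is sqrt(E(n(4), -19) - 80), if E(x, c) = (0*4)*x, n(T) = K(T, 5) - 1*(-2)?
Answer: 4*I*sqrt(5) ≈ 8.9443*I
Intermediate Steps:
K(L, t) = 5 + L*t (K(L, t) = (0 + L*t) + 5 = L*t + 5 = 5 + L*t)
n(T) = 7 + 5*T (n(T) = (5 + T*5) - 1*(-2) = (5 + 5*T) + 2 = 7 + 5*T)
E(x, c) = 0 (E(x, c) = 0*x = 0)
sqrt(E(n(4), -19) - 80) = sqrt(0 - 80) = sqrt(-80) = 4*I*sqrt(5)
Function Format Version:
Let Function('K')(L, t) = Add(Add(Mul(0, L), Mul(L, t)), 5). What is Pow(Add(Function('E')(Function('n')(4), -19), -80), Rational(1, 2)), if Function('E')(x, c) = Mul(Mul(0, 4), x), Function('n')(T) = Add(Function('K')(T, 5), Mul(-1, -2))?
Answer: Mul(4, I, Pow(5, Rational(1, 2))) ≈ Mul(8.9443, I)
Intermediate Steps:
Function('K')(L, t) = Add(5, Mul(L, t)) (Function('K')(L, t) = Add(Add(0, Mul(L, t)), 5) = Add(Mul(L, t), 5) = Add(5, Mul(L, t)))
Function('n')(T) = Add(7, Mul(5, T)) (Function('n')(T) = Add(Add(5, Mul(T, 5)), Mul(-1, -2)) = Add(Add(5, Mul(5, T)), 2) = Add(7, Mul(5, T)))
Function('E')(x, c) = 0 (Function('E')(x, c) = Mul(0, x) = 0)
Pow(Add(Function('E')(Function('n')(4), -19), -80), Rational(1, 2)) = Pow(Add(0, -80), Rational(1, 2)) = Pow(-80, Rational(1, 2)) = Mul(4, I, Pow(5, Rational(1, 2)))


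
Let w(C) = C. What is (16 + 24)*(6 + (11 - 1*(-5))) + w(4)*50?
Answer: 1080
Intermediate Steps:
(16 + 24)*(6 + (11 - 1*(-5))) + w(4)*50 = (16 + 24)*(6 + (11 - 1*(-5))) + 4*50 = 40*(6 + (11 + 5)) + 200 = 40*(6 + 16) + 200 = 40*22 + 200 = 880 + 200 = 1080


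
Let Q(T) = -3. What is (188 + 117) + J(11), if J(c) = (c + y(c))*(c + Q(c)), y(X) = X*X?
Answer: 1361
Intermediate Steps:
y(X) = X²
J(c) = (-3 + c)*(c + c²) (J(c) = (c + c²)*(c - 3) = (c + c²)*(-3 + c) = (-3 + c)*(c + c²))
(188 + 117) + J(11) = (188 + 117) + 11*(-3 + 11² - 2*11) = 305 + 11*(-3 + 121 - 22) = 305 + 11*96 = 305 + 1056 = 1361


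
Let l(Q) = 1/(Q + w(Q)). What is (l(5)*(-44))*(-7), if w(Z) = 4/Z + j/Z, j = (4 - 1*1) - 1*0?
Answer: 385/8 ≈ 48.125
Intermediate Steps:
j = 3 (j = (4 - 1) + 0 = 3 + 0 = 3)
w(Z) = 7/Z (w(Z) = 4/Z + 3/Z = 7/Z)
l(Q) = 1/(Q + 7/Q)
(l(5)*(-44))*(-7) = ((5/(7 + 5²))*(-44))*(-7) = ((5/(7 + 25))*(-44))*(-7) = ((5/32)*(-44))*(-7) = -55/8*(-7) = 385/8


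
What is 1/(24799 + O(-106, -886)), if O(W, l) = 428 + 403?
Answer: 1/25630 ≈ 3.9017e-5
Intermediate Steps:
O(W, l) = 831
1/(24799 + O(-106, -886)) = 1/(24799 + 831) = 1/25630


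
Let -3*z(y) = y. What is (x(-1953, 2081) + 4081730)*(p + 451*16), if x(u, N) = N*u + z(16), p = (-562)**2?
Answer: 16991340700/3 ≈ 5.6638e+9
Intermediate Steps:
p = 315844
z(y) = -y/3
x(u, N) = -16/3 + N*u (x(u, N) = N*u - 1/3*16 = N*u - 16/3 = -16/3 + N*u)
(x(-1953, 2081) + 4081730)*(p + 451*16) = ((-16/3 + 2081*(-1953)) + 4081730)*(315844 + 451*16) = ((-16/3 - 4064193) + 4081730)*(315844 + 7216) = (-12192595/3 + 4081730)*323060 = (52595/3)*323060 = 16991340700/3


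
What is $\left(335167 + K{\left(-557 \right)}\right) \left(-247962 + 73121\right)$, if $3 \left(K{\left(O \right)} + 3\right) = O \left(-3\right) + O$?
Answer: $- \frac{175995999646}{3} \approx -5.8665 \cdot 10^{10}$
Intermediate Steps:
$K{\left(O \right)} = -3 - \frac{2 O}{3}$ ($K{\left(O \right)} = -3 + \frac{O \left(-3\right) + O}{3} = -3 + \frac{- 3 O + O}{3} = -3 + \frac{\left(-2\right) O}{3} = -3 - \frac{2 O}{3}$)
$\left(335167 + K{\left(-557 \right)}\right) \left(-247962 + 73121\right) = \left(335167 - - \frac{1105}{3}\right) \left(-247962 + 73121\right) = \left(335167 + \left(-3 + \frac{1114}{3}\right)\right) \left(-174841\right) = \left(335167 + \frac{1105}{3}\right) \left(-174841\right) = \frac{1006606}{3} \left(-174841\right) = - \frac{175995999646}{3}$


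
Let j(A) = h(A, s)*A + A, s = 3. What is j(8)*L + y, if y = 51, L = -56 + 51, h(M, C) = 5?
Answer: -189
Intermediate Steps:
L = -5
j(A) = 6*A (j(A) = 5*A + A = 6*A)
j(8)*L + y = (6*8)*(-5) + 51 = 48*(-5) + 51 = -240 + 51 = -189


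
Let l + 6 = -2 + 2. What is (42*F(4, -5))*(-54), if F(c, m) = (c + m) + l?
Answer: 15876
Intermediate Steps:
l = -6 (l = -6 + (-2 + 2) = -6 + 0 = -6)
F(c, m) = -6 + c + m (F(c, m) = (c + m) - 6 = -6 + c + m)
(42*F(4, -5))*(-54) = (42*(-6 + 4 - 5))*(-54) = (42*(-7))*(-54) = -294*(-54) = 15876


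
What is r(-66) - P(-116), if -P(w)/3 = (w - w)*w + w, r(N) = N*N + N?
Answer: 3942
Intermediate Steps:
r(N) = N + N² (r(N) = N² + N = N + N²)
P(w) = -3*w (P(w) = -3*((w - w)*w + w) = -3*(0*w + w) = -3*(0 + w) = -3*w)
r(-66) - P(-116) = -66*(1 - 66) - (-3)*(-116) = -66*(-65) - 1*348 = 4290 - 348 = 3942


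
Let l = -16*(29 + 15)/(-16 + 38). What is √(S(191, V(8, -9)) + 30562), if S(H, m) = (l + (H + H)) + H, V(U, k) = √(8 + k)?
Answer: √31103 ≈ 176.36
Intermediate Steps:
l = -32 (l = -16/(22/44) = -16/(22*(1/44)) = -16/½ = -16*2 = -32)
S(H, m) = -32 + 3*H (S(H, m) = (-32 + (H + H)) + H = (-32 + 2*H) + H = -32 + 3*H)
√(S(191, V(8, -9)) + 30562) = √((-32 + 3*191) + 30562) = √((-32 + 573) + 30562) = √(541 + 30562) = √31103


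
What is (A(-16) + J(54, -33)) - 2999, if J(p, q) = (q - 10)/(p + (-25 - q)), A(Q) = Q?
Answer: -186973/62 ≈ -3015.7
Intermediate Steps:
J(p, q) = (-10 + q)/(-25 + p - q)
(A(-16) + J(54, -33)) - 2999 = (-16 + (10 - 1*(-33))/(25 - 33 - 1*54)) - 2999 = (-16 + (10 + 33)/(25 - 33 - 54)) - 2999 = (-16 + 43/(-62)) - 2999 = (-16 - 1/62*43) - 2999 = (-16 - 43/62) - 2999 = -1035/62 - 2999 = -186973/62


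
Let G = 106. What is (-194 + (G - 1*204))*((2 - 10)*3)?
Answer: 7008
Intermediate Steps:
(-194 + (G - 1*204))*((2 - 10)*3) = (-194 + (106 - 1*204))*((2 - 10)*3) = (-194 + (106 - 204))*(-8*3) = (-194 - 98)*(-24) = -292*(-24) = 7008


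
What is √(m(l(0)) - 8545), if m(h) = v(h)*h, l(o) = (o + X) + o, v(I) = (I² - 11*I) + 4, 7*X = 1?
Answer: I*√20515705/49 ≈ 92.437*I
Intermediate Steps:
X = ⅐ (X = (⅐)*1 = ⅐ ≈ 0.14286)
v(I) = 4 + I² - 11*I
l(o) = ⅐ + 2*o (l(o) = (o + ⅐) + o = (⅐ + o) + o = ⅐ + 2*o)
m(h) = h*(4 + h² - 11*h) (m(h) = (4 + h² - 11*h)*h = h*(4 + h² - 11*h))
√(m(l(0)) - 8545) = √((⅐ + 2*0)*(4 + (⅐ + 2*0)² - 11*(⅐ + 2*0)) - 8545) = √((⅐ + 0)*(4 + (⅐ + 0)² - 11*(⅐ + 0)) - 8545) = √((4 + (⅐)² - 11*⅐)/7 - 8545) = √((4 + 1/49 - 11/7)/7 - 8545) = √((⅐)*(120/49) - 8545) = √(120/343 - 8545) = √(-2930815/343) = I*√20515705/49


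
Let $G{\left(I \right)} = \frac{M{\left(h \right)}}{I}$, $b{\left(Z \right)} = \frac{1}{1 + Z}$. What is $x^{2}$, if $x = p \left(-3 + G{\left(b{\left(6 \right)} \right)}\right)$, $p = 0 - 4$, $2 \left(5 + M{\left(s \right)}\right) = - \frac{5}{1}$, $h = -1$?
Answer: $49284$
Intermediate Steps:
$M{\left(s \right)} = - \frac{15}{2}$ ($M{\left(s \right)} = -5 + \frac{\left(-5\right) 1^{-1}}{2} = -5 + \frac{\left(-5\right) 1}{2} = -5 + \frac{1}{2} \left(-5\right) = -5 - \frac{5}{2} = - \frac{15}{2}$)
$p = -4$ ($p = 0 - 4 = -4$)
$G{\left(I \right)} = - \frac{15}{2 I}$
$x = 222$ ($x = - 4 \left(-3 - \frac{15}{2 \frac{1}{1 + 6}}\right) = - 4 \left(-3 - \frac{15}{2 \cdot \frac{1}{7}}\right) = - 4 \left(-3 - \frac{15 \frac{1}{\frac{1}{7}}}{2}\right) = - 4 \left(-3 - \frac{105}{2}\right) = \left(-4\right) \left(- \frac{111}{2}\right) = 222$)
$x^{2} = 222^{2} = 49284$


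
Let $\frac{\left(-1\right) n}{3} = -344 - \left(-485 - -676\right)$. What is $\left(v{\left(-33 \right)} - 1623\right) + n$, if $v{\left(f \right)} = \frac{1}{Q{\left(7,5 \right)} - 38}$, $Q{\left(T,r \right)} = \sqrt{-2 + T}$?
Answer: $- \frac{25940}{1439} - \frac{\sqrt{5}}{1439} \approx -18.028$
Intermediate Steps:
$n = 1605$ ($n = - 3 \left(-344 - \left(-485 - -676\right)\right) = - 3 \left(-344 - \left(-485 + 676\right)\right) = - 3 \left(-344 - 191\right) = \left(-3\right) \left(-535\right) = 1605$)
$v{\left(f \right)} = \frac{1}{-38 + \sqrt{5}}$ ($v{\left(f \right)} = \frac{1}{\sqrt{-2 + 7} - 38} = \frac{1}{\sqrt{5} - 38} = \frac{1}{-38 + \sqrt{5}}$)
$\left(v{\left(-33 \right)} - 1623\right) + n = \left(\left(- \frac{38}{1439} - \frac{\sqrt{5}}{1439}\right) - 1623\right) + 1605 = \left(- \frac{2335535}{1439} - \frac{\sqrt{5}}{1439}\right) + 1605 = - \frac{25940}{1439} - \frac{\sqrt{5}}{1439}$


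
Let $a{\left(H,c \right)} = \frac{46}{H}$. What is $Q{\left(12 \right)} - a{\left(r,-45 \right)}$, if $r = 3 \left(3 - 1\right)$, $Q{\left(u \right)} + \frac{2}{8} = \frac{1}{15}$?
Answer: $- \frac{157}{20} \approx -7.85$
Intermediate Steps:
$Q{\left(u \right)} = - \frac{11}{60}$ ($Q{\left(u \right)} = - \frac{1}{4} + \frac{1}{15} = - \frac{11}{60}$)
$r = 6$ ($r = 3 \cdot 2 = 6$)
$Q{\left(12 \right)} - a{\left(r,-45 \right)} = - \frac{11}{60} - \frac{46}{6} = - \frac{11}{60} - 46 \cdot \frac{1}{6} = - \frac{11}{60} - \frac{23}{3} = - \frac{157}{20}$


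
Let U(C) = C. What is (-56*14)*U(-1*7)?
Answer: 5488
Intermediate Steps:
(-56*14)*U(-1*7) = (-56*14)*(-1*7) = -784*(-7) = 5488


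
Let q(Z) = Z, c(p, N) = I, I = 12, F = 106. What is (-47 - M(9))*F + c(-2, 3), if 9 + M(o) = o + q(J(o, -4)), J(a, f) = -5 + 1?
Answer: -4546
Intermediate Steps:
J(a, f) = -4
c(p, N) = 12
M(o) = -13 + o (M(o) = -9 + (o - 4) = -9 + (-4 + o) = -13 + o)
(-47 - M(9))*F + c(-2, 3) = (-47 - (-13 + 9))*106 + 12 = (-47 - 1*(-4))*106 + 12 = (-47 + 4)*106 + 12 = -43*106 + 12 = -4558 + 12 = -4546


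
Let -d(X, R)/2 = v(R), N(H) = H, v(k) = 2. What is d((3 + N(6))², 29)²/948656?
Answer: 1/59291 ≈ 1.6866e-5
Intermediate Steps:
d(X, R) = -4 (d(X, R) = -2*2 = -4)
d((3 + N(6))², 29)²/948656 = (-4)²/948656 = 16*(1/948656) = 1/59291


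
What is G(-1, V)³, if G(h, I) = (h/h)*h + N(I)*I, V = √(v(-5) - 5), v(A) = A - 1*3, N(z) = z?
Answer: -2744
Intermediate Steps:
v(A) = -3 + A (v(A) = A - 3 = -3 + A)
V = I*√13 (V = √((-3 - 5) - 5) = √(-8 - 5) = √(-13) = I*√13 ≈ 3.6056*I)
G(h, I) = h + I² (G(h, I) = (h/h)*h + I*I = 1*h + I² = h + I²)
G(-1, V)³ = (-1 + (I*√13)²)³ = (-1 - 13)³ = (-14)³ = -2744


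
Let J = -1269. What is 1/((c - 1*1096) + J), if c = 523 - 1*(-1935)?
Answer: 1/93 ≈ 0.010753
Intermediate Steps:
c = 2458 (c = 523 + 1935 = 2458)
1/((c - 1*1096) + J) = 1/((2458 - 1*1096) - 1269) = 1/((2458 - 1096) - 1269) = 1/(1362 - 1269) = 1/93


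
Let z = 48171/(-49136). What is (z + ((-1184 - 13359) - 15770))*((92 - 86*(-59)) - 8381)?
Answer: 4788767380885/49136 ≈ 9.7459e+7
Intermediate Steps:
z = -48171/49136 (z = 48171*(-1/49136) = -48171/49136 ≈ -0.98036)
(z + ((-1184 - 13359) - 15770))*((92 - 86*(-59)) - 8381) = (-48171/49136 + ((-1184 - 13359) - 15770))*((92 - 86*(-59)) - 8381) = (-48171/49136 + (-14543 - 15770))*((92 + 5074) - 8381) = (-48171/49136 - 30313)*(5166 - 8381) = -1489507739/49136*(-3215) = 4788767380885/49136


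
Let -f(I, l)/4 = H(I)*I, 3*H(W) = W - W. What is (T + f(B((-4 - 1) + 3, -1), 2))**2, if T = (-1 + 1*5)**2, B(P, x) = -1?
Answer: 256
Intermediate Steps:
H(W) = 0 (H(W) = (W - W)/3 = (1/3)*0 = 0)
T = 16 (T = (-1 + 5)**2 = 4**2 = 16)
f(I, l) = 0 (f(I, l) = -0*I = -4*0 = 0)
(T + f(B((-4 - 1) + 3, -1), 2))**2 = (16 + 0)**2 = 16**2 = 256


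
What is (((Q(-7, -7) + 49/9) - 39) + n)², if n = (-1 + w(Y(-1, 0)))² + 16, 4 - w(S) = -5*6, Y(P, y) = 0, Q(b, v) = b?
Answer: 91776400/81 ≈ 1.1330e+6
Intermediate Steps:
w(S) = 34 (w(S) = 4 - (-5)*6 = 4 - 1*(-30) = 4 + 30 = 34)
n = 1105 (n = (-1 + 34)² + 16 = 33² + 16 = 1089 + 16 = 1105)
(((Q(-7, -7) + 49/9) - 39) + n)² = (((-7 + 49/9) - 39) + 1105)² = ((-14/9 - 39) + 1105)² = (-365/9 + 1105)² = (9580/9)² = 91776400/81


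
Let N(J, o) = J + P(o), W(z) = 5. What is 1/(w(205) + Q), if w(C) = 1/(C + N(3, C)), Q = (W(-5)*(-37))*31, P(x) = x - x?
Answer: -208/1192879 ≈ -0.00017437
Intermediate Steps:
P(x) = 0
Q = -5735 (Q = (5*(-37))*31 = -185*31 = -5735)
N(J, o) = J (N(J, o) = J + 0 = J)
w(C) = 1/(3 + C) (w(C) = 1/(C + 3) = 1/(3 + C))
1/(w(205) + Q) = 1/(1/(3 + 205) - 5735) = 1/(1/208 - 5735) = 1/(-1192879/208) = -208/1192879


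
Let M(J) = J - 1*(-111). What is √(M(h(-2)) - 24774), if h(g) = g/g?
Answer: I*√24662 ≈ 157.04*I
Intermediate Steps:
h(g) = 1
M(J) = 111 + J (M(J) = J + 111 = 111 + J)
√(M(h(-2)) - 24774) = √((111 + 1) - 24774) = √(112 - 24774) = √(-24662) = I*√24662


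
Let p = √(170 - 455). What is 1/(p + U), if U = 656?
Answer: 656/430621 - I*√285/430621 ≈ 0.0015234 - 3.9204e-5*I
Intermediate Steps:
p = I*√285 (p = √(-285) = I*√285 ≈ 16.882*I)
1/(p + U) = 1/(I*√285 + 656) = 1/(656 + I*√285)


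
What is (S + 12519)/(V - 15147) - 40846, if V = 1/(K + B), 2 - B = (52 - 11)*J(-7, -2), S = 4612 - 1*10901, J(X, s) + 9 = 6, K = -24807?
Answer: -3054153610518/74771651 ≈ -40846.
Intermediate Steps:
J(X, s) = -3 (J(X, s) = -9 + 6 = -3)
S = -6289 (S = 4612 - 10901 = -6289)
B = 125 (B = 2 - (52 - 11)*(-3) = 2 - 41*(-3) = 2 - 1*(-123) = 2 + 123 = 125)
V = -1/24682 (V = 1/(-24807 + 125) = 1/(-24682) = -1/24682 ≈ -4.0515e-5)
(S + 12519)/(V - 15147) - 40846 = (-6289 + 12519)/(-1/24682 - 15147) - 40846 = 6230/(-373858255/24682) - 40846 = 6230*(-24682/373858255) - 40846 = -30753772/74771651 - 40846 = -3054153610518/74771651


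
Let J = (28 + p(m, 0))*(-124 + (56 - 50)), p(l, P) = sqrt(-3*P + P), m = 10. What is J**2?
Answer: 10916416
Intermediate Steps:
p(l, P) = sqrt(2)*sqrt(-P) (p(l, P) = sqrt(-2*P) = sqrt(2)*sqrt(-P))
J = -3304 (J = (28 + sqrt(2)*sqrt(-1*0))*(-124 + (56 - 50)) = (28 + sqrt(2)*sqrt(0))*(-124 + 6) = (28 + sqrt(2)*0)*(-118) = (28 + 0)*(-118) = 28*(-118) = -3304)
J**2 = (-3304)**2 = 10916416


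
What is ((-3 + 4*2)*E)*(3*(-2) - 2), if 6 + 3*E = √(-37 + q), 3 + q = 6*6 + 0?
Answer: 80 - 80*I/3 ≈ 80.0 - 26.667*I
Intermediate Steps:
q = 33 (q = -3 + (6*6 + 0) = -3 + (36 + 0) = -3 + 36 = 33)
E = -2 + 2*I/3 (E = -2 + √(-37 + 33)/3 = -2 + √(-4)/3 = -2 + (2*I)/3 = -2 + 2*I/3 ≈ -2.0 + 0.66667*I)
((-3 + 4*2)*E)*(3*(-2) - 2) = ((-3 + 4*2)*(-2 + 2*I/3))*(3*(-2) - 2) = ((-3 + 8)*(-2 + 2*I/3))*(-6 - 2) = (5*(-2 + 2*I/3))*(-8) = (-10 + 10*I/3)*(-8) = 80 - 80*I/3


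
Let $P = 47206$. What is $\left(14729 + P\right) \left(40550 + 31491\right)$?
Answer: $4461859335$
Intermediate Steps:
$\left(14729 + P\right) \left(40550 + 31491\right) = \left(14729 + 47206\right) \left(40550 + 31491\right) = 61935 \cdot 72041 = 4461859335$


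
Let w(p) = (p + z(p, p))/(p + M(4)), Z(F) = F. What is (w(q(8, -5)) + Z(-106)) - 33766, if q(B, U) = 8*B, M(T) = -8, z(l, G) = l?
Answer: -237088/7 ≈ -33870.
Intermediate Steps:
w(p) = 2*p/(-8 + p) (w(p) = (p + p)/(p - 8) = (2*p)/(-8 + p) = 2*p/(-8 + p))
(w(q(8, -5)) + Z(-106)) - 33766 = (2*(8*8)/(-8 + 8*8) - 106) - 33766 = (2*64/(-8 + 64) - 106) - 33766 = (2*64/56 - 106) - 33766 = (2*64*(1/56) - 106) - 33766 = (16/7 - 106) - 33766 = -726/7 - 33766 = -237088/7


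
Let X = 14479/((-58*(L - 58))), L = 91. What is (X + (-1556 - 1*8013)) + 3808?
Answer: -11041033/1914 ≈ -5768.6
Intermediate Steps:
X = -14479/1914 (X = 14479/((-58*(91 - 58))) = 14479/((-58*33)) = 14479/(-1914) = 14479*(-1/1914) = -14479/1914 ≈ -7.5648)
(X + (-1556 - 1*8013)) + 3808 = (-14479/1914 + (-1556 - 1*8013)) + 3808 = (-14479/1914 + (-1556 - 8013)) + 3808 = (-14479/1914 - 9569) + 3808 = -18329545/1914 + 3808 = -11041033/1914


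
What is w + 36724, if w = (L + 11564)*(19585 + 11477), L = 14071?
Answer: 796311094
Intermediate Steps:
w = 796274370 (w = (14071 + 11564)*(19585 + 11477) = 25635*31062 = 796274370)
w + 36724 = 796274370 + 36724 = 796311094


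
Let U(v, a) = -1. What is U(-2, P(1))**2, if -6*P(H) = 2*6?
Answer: 1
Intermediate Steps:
P(H) = -2 (P(H) = -6/3 = -1/6*12 = -2)
U(-2, P(1))**2 = (-1)**2 = 1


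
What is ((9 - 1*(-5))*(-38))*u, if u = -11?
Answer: 5852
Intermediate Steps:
((9 - 1*(-5))*(-38))*u = ((9 - 1*(-5))*(-38))*(-11) = ((9 + 5)*(-38))*(-11) = (14*(-38))*(-11) = -532*(-11) = 5852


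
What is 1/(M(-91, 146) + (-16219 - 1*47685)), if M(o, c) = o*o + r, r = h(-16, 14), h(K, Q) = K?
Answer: -1/55639 ≈ -1.7973e-5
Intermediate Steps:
r = -16
M(o, c) = -16 + o² (M(o, c) = o*o - 16 = o² - 16 = -16 + o²)
1/(M(-91, 146) + (-16219 - 1*47685)) = 1/((-16 + (-91)²) + (-16219 - 1*47685)) = 1/((-16 + 8281) + (-16219 - 47685)) = 1/(8265 - 63904) = 1/(-55639) = -1/55639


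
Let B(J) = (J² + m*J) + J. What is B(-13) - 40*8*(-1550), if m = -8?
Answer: 496260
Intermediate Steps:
B(J) = J² - 7*J (B(J) = (J² - 8*J) + J = J² - 7*J)
B(-13) - 40*8*(-1550) = -13*(-7 - 13) - 40*8*(-1550) = -13*(-20) - 320*(-1550) = 260 + 496000 = 496260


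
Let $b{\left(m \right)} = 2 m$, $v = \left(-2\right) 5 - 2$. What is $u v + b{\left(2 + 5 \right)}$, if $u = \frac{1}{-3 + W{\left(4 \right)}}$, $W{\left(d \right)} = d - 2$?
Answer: $26$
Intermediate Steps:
$v = -12$ ($v = -10 - 2 = -12$)
$W{\left(d \right)} = -2 + d$ ($W{\left(d \right)} = d - 2 = -2 + d$)
$u = -1$ ($u = \frac{1}{-3 + \left(-2 + 4\right)} = \frac{1}{-3 + 2} = \frac{1}{-1} = -1$)
$u v + b{\left(2 + 5 \right)} = \left(-1\right) \left(-12\right) + 2 \left(2 + 5\right) = 12 + 2 \cdot 7 = 12 + 14 = 26$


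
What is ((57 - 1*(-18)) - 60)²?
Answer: 225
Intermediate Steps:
((57 - 1*(-18)) - 60)² = ((57 + 18) - 60)² = (75 - 60)² = 15² = 225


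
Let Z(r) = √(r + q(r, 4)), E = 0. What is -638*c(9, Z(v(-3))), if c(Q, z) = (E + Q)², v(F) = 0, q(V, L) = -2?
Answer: -51678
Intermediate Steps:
Z(r) = √(-2 + r) (Z(r) = √(r - 2) = √(-2 + r))
c(Q, z) = Q² (c(Q, z) = (0 + Q)² = Q²)
-638*c(9, Z(v(-3))) = -638*9² = -638*81 = -51678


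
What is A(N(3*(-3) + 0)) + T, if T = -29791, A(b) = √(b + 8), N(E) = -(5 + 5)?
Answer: -29791 + I*√2 ≈ -29791.0 + 1.4142*I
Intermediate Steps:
N(E) = -10 (N(E) = -1*10 = -10)
A(b) = √(8 + b)
A(N(3*(-3) + 0)) + T = √(8 - 10) - 29791 = √(-2) - 29791 = I*√2 - 29791 = -29791 + I*√2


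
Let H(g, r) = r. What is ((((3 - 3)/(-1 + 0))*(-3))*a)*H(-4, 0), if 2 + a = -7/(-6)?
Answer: 0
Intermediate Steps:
a = -⅚ (a = -2 - 7/(-6) = -2 - 7*(-⅙) = -2 + 7/6 = -⅚ ≈ -0.83333)
((((3 - 3)/(-1 + 0))*(-3))*a)*H(-4, 0) = ((((3 - 3)/(-1 + 0))*(-3))*(-⅚))*0 = (((0/(-1))*(-3))*(-⅚))*0 = (((0*(-1))*(-3))*(-⅚))*0 = ((0*(-3))*(-⅚))*0 = (0*(-⅚))*0 = 0*0 = 0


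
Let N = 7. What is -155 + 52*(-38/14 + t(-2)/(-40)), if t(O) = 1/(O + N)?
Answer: -103741/350 ≈ -296.40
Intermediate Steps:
t(O) = 1/(7 + O) (t(O) = 1/(O + 7) = 1/(7 + O))
-155 + 52*(-38/14 + t(-2)/(-40)) = -155 + 52*(-38/14 + 1/((7 - 2)*(-40))) = -155 + 52*(-38*1/14 - 1/40/5) = -155 + 52*(-19/7 + (⅕)*(-1/40)) = -155 + 52*(-19/7 - 1/200) = -155 + 52*(-3807/1400) = -155 - 49491/350 = -103741/350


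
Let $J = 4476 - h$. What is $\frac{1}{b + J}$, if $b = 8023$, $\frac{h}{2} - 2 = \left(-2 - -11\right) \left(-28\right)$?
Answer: $\frac{1}{12999} \approx 7.6929 \cdot 10^{-5}$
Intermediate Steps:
$h = -500$ ($h = 4 + 2 \left(-2 - -11\right) \left(-28\right) = 4 + 2 \left(-2 + 11\right) \left(-28\right) = 4 + 2 \cdot 9 \left(-28\right) = 4 + 2 \left(-252\right) = 4 - 504 = -500$)
$J = 4976$ ($J = 4476 - -500 = 4476 + 500 = 4976$)
$\frac{1}{b + J} = \frac{1}{8023 + 4976} = \frac{1}{12999}$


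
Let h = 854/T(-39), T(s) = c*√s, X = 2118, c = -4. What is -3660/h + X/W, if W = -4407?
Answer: -706/1469 + 120*I*√39/7 ≈ -0.4806 + 107.06*I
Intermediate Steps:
T(s) = -4*√s
h = 427*I*√39/78 (h = 854/((-4*I*√39)) = 854*(I*√39/156) = 427*I*√39/78 ≈ 34.187*I)
-3660/h + X/W = -3660*(-2*I*√39/427) + 2118/(-4407) = -(-120)*I*√39/7 + 2118*(-1/4407) = 120*I*√39/7 - 706/1469 = -706/1469 + 120*I*√39/7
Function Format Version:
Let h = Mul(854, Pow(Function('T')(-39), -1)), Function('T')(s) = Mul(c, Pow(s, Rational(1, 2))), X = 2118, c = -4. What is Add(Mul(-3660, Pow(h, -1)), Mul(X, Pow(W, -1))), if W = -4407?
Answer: Add(Rational(-706, 1469), Mul(Rational(120, 7), I, Pow(39, Rational(1, 2)))) ≈ Add(-0.48060, Mul(107.06, I))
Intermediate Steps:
Function('T')(s) = Mul(-4, Pow(s, Rational(1, 2)))
h = Mul(Rational(427, 78), I, Pow(39, Rational(1, 2))) (h = Mul(854, Pow(Mul(-4, Pow(-39, Rational(1, 2))), -1)) = Mul(854, Pow(Mul(-4, Mul(I, Pow(39, Rational(1, 2)))), -1)) = Mul(854, Pow(Mul(-4, I, Pow(39, Rational(1, 2))), -1)) = Mul(854, Mul(Rational(1, 156), I, Pow(39, Rational(1, 2)))) = Mul(Rational(427, 78), I, Pow(39, Rational(1, 2))) ≈ Mul(34.187, I))
Add(Mul(-3660, Pow(h, -1)), Mul(X, Pow(W, -1))) = Add(Mul(-3660, Pow(Mul(Rational(427, 78), I, Pow(39, Rational(1, 2))), -1)), Mul(2118, Pow(-4407, -1))) = Add(Mul(-3660, Mul(Rational(-2, 427), I, Pow(39, Rational(1, 2)))), Mul(2118, Rational(-1, 4407))) = Add(Mul(Rational(120, 7), I, Pow(39, Rational(1, 2))), Rational(-706, 1469)) = Add(Rational(-706, 1469), Mul(Rational(120, 7), I, Pow(39, Rational(1, 2))))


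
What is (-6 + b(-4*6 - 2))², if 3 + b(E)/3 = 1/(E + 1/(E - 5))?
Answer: 16532356/72361 ≈ 228.47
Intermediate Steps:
b(E) = -9 + 3/(E + 1/(-5 + E)) (b(E) = -9 + 3/(E + 1/(E - 5)) = -9 + 3/(E + 1/(-5 + E)))
(-6 + b(-4*6 - 2))² = (-6 + 3*(-8 - 3*(-4*6 - 2)² + 16*(-4*6 - 2))/(1 + (-4*6 - 2)² - 5*(-4*6 - 2)))² = (-6 + 3*(-8 - 3*(-24 - 2)² + 16*(-24 - 2))/(1 + (-24 - 2)² - 5*(-24 - 2)))² = (-6 + 3*(-8 - 3*(-26)² + 16*(-26))/(1 + (-26)² - 5*(-26)))² = (-6 + 3*(-8 - 3*676 - 416)/(1 + 676 + 130))² = (-6 + 3*(-8 - 2028 - 416)/807)² = (-6 + 3*(1/807)*(-2452))² = (-6 - 2452/269)² = (-4066/269)² = 16532356/72361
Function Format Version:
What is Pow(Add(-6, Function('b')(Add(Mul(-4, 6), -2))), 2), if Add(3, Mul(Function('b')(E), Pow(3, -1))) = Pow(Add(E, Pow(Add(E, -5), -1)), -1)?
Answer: Rational(16532356, 72361) ≈ 228.47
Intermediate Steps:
Function('b')(E) = Add(-9, Mul(3, Pow(Add(E, Pow(Add(-5, E), -1)), -1))) (Function('b')(E) = Add(-9, Mul(3, Pow(Add(E, Pow(Add(E, -5), -1)), -1))) = Add(-9, Mul(3, Pow(Add(E, Pow(Add(-5, E), -1)), -1))))
Pow(Add(-6, Function('b')(Add(Mul(-4, 6), -2))), 2) = Pow(Add(-6, Mul(3, Pow(Add(1, Pow(Add(Mul(-4, 6), -2), 2), Mul(-5, Add(Mul(-4, 6), -2))), -1), Add(-8, Mul(-3, Pow(Add(Mul(-4, 6), -2), 2)), Mul(16, Add(Mul(-4, 6), -2))))), 2) = Pow(Add(-6, Mul(3, Pow(Add(1, Pow(Add(-24, -2), 2), Mul(-5, Add(-24, -2))), -1), Add(-8, Mul(-3, Pow(Add(-24, -2), 2)), Mul(16, Add(-24, -2))))), 2) = Pow(Add(-6, Mul(3, Pow(Add(1, Pow(-26, 2), Mul(-5, -26)), -1), Add(-8, Mul(-3, Pow(-26, 2)), Mul(16, -26)))), 2) = Pow(Add(-6, Mul(3, Pow(Add(1, 676, 130), -1), Add(-8, Mul(-3, 676), -416))), 2) = Pow(Add(-6, Mul(3, Pow(807, -1), Add(-8, -2028, -416))), 2) = Pow(Add(-6, Mul(3, Rational(1, 807), -2452)), 2) = Pow(Add(-6, Rational(-2452, 269)), 2) = Pow(Rational(-4066, 269), 2) = Rational(16532356, 72361)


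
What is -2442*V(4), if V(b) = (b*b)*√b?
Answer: -78144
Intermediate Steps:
V(b) = b^(5/2) (V(b) = b²*√b = b^(5/2))
-2442*V(4) = -2442*4^(5/2) = -2442*32 = -78144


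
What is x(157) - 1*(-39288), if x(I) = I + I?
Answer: 39602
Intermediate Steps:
x(I) = 2*I
x(157) - 1*(-39288) = 2*157 - 1*(-39288) = 314 + 39288 = 39602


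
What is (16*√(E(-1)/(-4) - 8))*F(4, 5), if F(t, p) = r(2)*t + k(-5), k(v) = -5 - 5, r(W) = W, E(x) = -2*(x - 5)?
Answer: -32*I*√11 ≈ -106.13*I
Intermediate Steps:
E(x) = 10 - 2*x (E(x) = -2*(-5 + x) = 10 - 2*x)
k(v) = -10
F(t, p) = -10 + 2*t (F(t, p) = 2*t - 10 = -10 + 2*t)
(16*√(E(-1)/(-4) - 8))*F(4, 5) = (16*√((10 - 2*(-1))/(-4) - 8))*(-10 + 2*4) = (16*√((10 + 2)*(-¼) - 8))*(-10 + 8) = (16*√(12*(-¼) - 8))*(-2) = (16*√(-3 - 8))*(-2) = (16*√(-11))*(-2) = (16*(I*√11))*(-2) = (16*I*√11)*(-2) = -32*I*√11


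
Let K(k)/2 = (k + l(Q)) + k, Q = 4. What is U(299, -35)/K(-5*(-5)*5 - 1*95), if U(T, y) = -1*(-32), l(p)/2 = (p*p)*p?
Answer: 4/47 ≈ 0.085106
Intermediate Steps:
l(p) = 2*p³ (l(p) = 2*((p*p)*p) = 2*(p²*p) = 2*p³)
U(T, y) = 32
K(k) = 256 + 4*k (K(k) = 2*((k + 2*4³) + k) = 2*((k + 2*64) + k) = 2*((k + 128) + k) = 2*((128 + k) + k) = 2*(128 + 2*k) = 256 + 4*k)
U(299, -35)/K(-5*(-5)*5 - 1*95) = 32/(256 + 4*(-5*(-5)*5 - 1*95)) = 32/(256 + 4*(25*5 - 95)) = 32/(256 + 4*(125 - 95)) = 32/(256 + 4*30) = 32/(256 + 120) = 32/376 = 32*(1/376) = 4/47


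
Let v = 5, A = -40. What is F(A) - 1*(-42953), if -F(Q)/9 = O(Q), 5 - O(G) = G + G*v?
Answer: 40748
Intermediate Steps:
O(G) = 5 - 6*G (O(G) = 5 - (G + G*5) = 5 - (G + 5*G) = 5 - 6*G)
F(Q) = -45 + 54*Q (F(Q) = -9*(5 - 6*Q) = -45 + 54*Q)
F(A) - 1*(-42953) = (-45 + 54*(-40)) - 1*(-42953) = (-45 - 2160) + 42953 = -2205 + 42953 = 40748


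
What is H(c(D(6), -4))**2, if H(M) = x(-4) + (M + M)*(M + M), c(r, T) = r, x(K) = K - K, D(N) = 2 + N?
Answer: 65536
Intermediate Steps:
x(K) = 0
H(M) = 4*M**2 (H(M) = 0 + (M + M)*(M + M) = 0 + (2*M)*(2*M) = 0 + 4*M**2 = 4*M**2)
H(c(D(6), -4))**2 = (4*(2 + 6)**2)**2 = (4*8**2)**2 = (4*64)**2 = 256**2 = 65536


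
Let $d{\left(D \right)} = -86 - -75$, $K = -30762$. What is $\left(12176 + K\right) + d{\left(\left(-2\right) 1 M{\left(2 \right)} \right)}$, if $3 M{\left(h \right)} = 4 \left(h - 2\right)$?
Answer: $-18597$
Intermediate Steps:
$M{\left(h \right)} = - \frac{8}{3} + \frac{4 h}{3}$ ($M{\left(h \right)} = \frac{4 \left(h - 2\right)}{3} = \frac{4 \left(-2 + h\right)}{3} = \frac{-8 + 4 h}{3} = - \frac{8}{3} + \frac{4 h}{3}$)
$d{\left(D \right)} = -11$ ($d{\left(D \right)} = -86 + 75 = -11$)
$\left(12176 + K\right) + d{\left(\left(-2\right) 1 M{\left(2 \right)} \right)} = \left(12176 - 30762\right) - 11 = -18586 - 11 = -18597$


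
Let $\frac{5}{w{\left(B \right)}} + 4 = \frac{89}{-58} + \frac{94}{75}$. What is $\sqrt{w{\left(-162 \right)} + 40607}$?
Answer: $\frac{\sqrt{14082757500053}}{18623} \approx 201.51$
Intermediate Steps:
$w{\left(B \right)} = - \frac{21750}{18623}$ ($w{\left(B \right)} = \frac{5}{-4 + \left(\frac{89}{-58} + \frac{94}{75}\right)} = \frac{5}{-4 + \left(89 \left(- \frac{1}{58}\right) + 94 \cdot \frac{1}{75}\right)} = \frac{5}{-4 + \left(- \frac{89}{58} + \frac{94}{75}\right)} = \frac{5}{-4 - \frac{1223}{4350}} = \frac{5}{- \frac{18623}{4350}} = 5 \left(- \frac{4350}{18623}\right) = - \frac{21750}{18623}$)
$\sqrt{w{\left(-162 \right)} + 40607} = \sqrt{- \frac{21750}{18623} + 40607} = \sqrt{\frac{756202411}{18623}} = \frac{\sqrt{14082757500053}}{18623}$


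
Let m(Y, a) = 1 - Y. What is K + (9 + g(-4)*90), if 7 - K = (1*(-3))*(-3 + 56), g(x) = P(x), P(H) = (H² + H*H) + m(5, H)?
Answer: 2695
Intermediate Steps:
P(H) = -4 + 2*H² (P(H) = (H² + H*H) + (1 - 1*5) = (H² + H²) + (1 - 5) = 2*H² - 4 = -4 + 2*H²)
g(x) = -4 + 2*x²
K = 166 (K = 7 - 1*(-3)*(-3 + 56) = 7 - (-3)*53 = 7 - 1*(-159) = 7 + 159 = 166)
K + (9 + g(-4)*90) = 166 + (9 + (-4 + 2*(-4)²)*90) = 166 + (9 + (-4 + 2*16)*90) = 166 + (9 + (-4 + 32)*90) = 166 + (9 + 28*90) = 166 + (9 + 2520) = 166 + 2529 = 2695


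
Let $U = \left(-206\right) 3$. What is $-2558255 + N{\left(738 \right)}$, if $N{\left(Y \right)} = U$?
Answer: $-2558873$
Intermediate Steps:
$U = -618$
$N{\left(Y \right)} = -618$
$-2558255 + N{\left(738 \right)} = -2558255 - 618 = -2558873$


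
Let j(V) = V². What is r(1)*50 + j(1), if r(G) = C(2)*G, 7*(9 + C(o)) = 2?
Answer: -3043/7 ≈ -434.71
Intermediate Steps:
C(o) = -61/7 (C(o) = -9 + (⅐)*2 = -9 + 2/7 = -61/7)
r(G) = -61*G/7
r(1)*50 + j(1) = -61/7*1*50 + 1² = -61/7*50 + 1 = -3050/7 + 1 = -3043/7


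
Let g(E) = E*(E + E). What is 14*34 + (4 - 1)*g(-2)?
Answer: 500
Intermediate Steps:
g(E) = 2*E² (g(E) = E*(2*E) = 2*E²)
14*34 + (4 - 1)*g(-2) = 14*34 + (4 - 1)*(2*(-2)²) = 476 + 3*(2*4) = 476 + 3*8 = 476 + 24 = 500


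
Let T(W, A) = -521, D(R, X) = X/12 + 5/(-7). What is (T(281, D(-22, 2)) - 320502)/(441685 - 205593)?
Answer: -321023/236092 ≈ -1.3597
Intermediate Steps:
D(R, X) = -5/7 + X/12 (D(R, X) = X*(1/12) + 5*(-1/7) = X/12 - 5/7 = -5/7 + X/12)
(T(281, D(-22, 2)) - 320502)/(441685 - 205593) = (-521 - 320502)/(441685 - 205593) = -321023/236092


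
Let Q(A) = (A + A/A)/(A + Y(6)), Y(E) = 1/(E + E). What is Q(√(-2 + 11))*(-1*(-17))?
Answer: 816/37 ≈ 22.054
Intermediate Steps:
Y(E) = 1/(2*E)
Q(A) = (1 + A)/(1/12 + A) (Q(A) = (A + A/A)/(A + (½)/6) = (A + 1)/(A + (½)*(⅙)) = (1 + A)/(A + 1/12) = (1 + A)/(1/12 + A))
Q(√(-2 + 11))*(-1*(-17)) = (12*(1 + √(-2 + 11))/(1 + 12*√(-2 + 11)))*(-1*(-17)) = (12*(1 + √9)/(1 + 12*√9))*17 = (12*(1 + 3)/(1 + 12*3))*17 = (12*4/(1 + 36))*17 = (12*4/37)*17 = (12*(1/37)*4)*17 = (48/37)*17 = 816/37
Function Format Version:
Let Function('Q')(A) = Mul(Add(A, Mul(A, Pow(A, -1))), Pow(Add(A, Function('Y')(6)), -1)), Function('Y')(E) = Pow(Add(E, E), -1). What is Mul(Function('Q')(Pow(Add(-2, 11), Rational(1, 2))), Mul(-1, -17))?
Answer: Rational(816, 37) ≈ 22.054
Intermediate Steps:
Function('Y')(E) = Mul(Rational(1, 2), Pow(E, -1)) (Function('Y')(E) = Pow(Mul(2, E), -1) = Mul(Rational(1, 2), Pow(E, -1)))
Function('Q')(A) = Mul(Pow(Add(Rational(1, 12), A), -1), Add(1, A)) (Function('Q')(A) = Mul(Add(A, Mul(A, Pow(A, -1))), Pow(Add(A, Mul(Rational(1, 2), Pow(6, -1))), -1)) = Mul(Add(A, 1), Pow(Add(A, Mul(Rational(1, 2), Rational(1, 6))), -1)) = Mul(Add(1, A), Pow(Add(A, Rational(1, 12)), -1)) = Mul(Add(1, A), Pow(Add(Rational(1, 12), A), -1)) = Mul(Pow(Add(Rational(1, 12), A), -1), Add(1, A)))
Mul(Function('Q')(Pow(Add(-2, 11), Rational(1, 2))), Mul(-1, -17)) = Mul(Mul(12, Pow(Add(1, Mul(12, Pow(Add(-2, 11), Rational(1, 2)))), -1), Add(1, Pow(Add(-2, 11), Rational(1, 2)))), Mul(-1, -17)) = Mul(Mul(12, Pow(Add(1, Mul(12, Pow(9, Rational(1, 2)))), -1), Add(1, Pow(9, Rational(1, 2)))), 17) = Mul(Mul(12, Pow(Add(1, Mul(12, 3)), -1), Add(1, 3)), 17) = Mul(Mul(12, Pow(Add(1, 36), -1), 4), 17) = Mul(Mul(12, Pow(37, -1), 4), 17) = Mul(Mul(12, Rational(1, 37), 4), 17) = Mul(Rational(48, 37), 17) = Rational(816, 37)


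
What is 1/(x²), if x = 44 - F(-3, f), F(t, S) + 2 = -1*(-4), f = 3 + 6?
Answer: 1/1764 ≈ 0.00056689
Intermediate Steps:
f = 9
F(t, S) = 2 (F(t, S) = -2 - 1*(-4) = -2 + 4 = 2)
x = 42 (x = 44 - 1*2 = 44 - 2 = 42)
1/(x²) = 1/(42²) = 1/1764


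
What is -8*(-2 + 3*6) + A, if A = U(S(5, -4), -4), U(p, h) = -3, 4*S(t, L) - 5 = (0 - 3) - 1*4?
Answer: -131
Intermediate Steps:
S(t, L) = -½ (S(t, L) = 5/4 + ((0 - 3) - 1*4)/4 = 5/4 + (-3 - 4)/4 = 5/4 + (¼)*(-7) = 5/4 - 7/4 = -½)
A = -3
-8*(-2 + 3*6) + A = -8*(-2 + 3*6) - 3 = -8*(-2 + 18) - 3 = -8*16 - 3 = -128 - 3 = -131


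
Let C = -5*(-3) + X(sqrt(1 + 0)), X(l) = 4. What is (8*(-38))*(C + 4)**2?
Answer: -160816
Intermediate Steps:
C = 19 (C = -5*(-3) + 4 = 15 + 4 = 19)
(8*(-38))*(C + 4)**2 = (8*(-38))*(19 + 4)**2 = -304*23**2 = -304*529 = -160816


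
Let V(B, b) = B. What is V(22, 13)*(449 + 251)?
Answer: 15400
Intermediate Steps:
V(22, 13)*(449 + 251) = 22*(449 + 251) = 22*700 = 15400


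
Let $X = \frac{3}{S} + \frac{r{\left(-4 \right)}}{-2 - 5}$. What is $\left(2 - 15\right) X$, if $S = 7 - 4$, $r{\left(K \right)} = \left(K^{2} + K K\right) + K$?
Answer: $39$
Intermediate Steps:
$r{\left(K \right)} = K + 2 K^{2}$ ($r{\left(K \right)} = \left(K^{2} + K^{2}\right) + K = 2 K^{2} + K = K + 2 K^{2}$)
$S = 3$
$X = -3$ ($X = \frac{3}{3} + \frac{\left(-4\right) \left(1 + 2 \left(-4\right)\right)}{-2 - 5} = 3 \cdot \frac{1}{3} + \frac{\left(-4\right) \left(1 - 8\right)}{-7} = 1 + \left(-4\right) \left(-7\right) \left(- \frac{1}{7}\right) = 1 + 28 \left(- \frac{1}{7}\right) = 1 - 4 = -3$)
$\left(2 - 15\right) X = \left(2 - 15\right) \left(-3\right) = \left(-13\right) \left(-3\right) = 39$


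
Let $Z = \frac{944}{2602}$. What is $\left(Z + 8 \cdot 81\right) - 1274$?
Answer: $- \frac{813954}{1301} \approx -625.64$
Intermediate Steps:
$Z = \frac{472}{1301}$ ($Z = 944 \cdot \frac{1}{2602} = \frac{472}{1301} \approx 0.3628$)
$\left(Z + 8 \cdot 81\right) - 1274 = \left(\frac{472}{1301} + 8 \cdot 81\right) - 1274 = \left(\frac{472}{1301} + 648\right) - 1274 = \frac{843520}{1301} - 1274 = - \frac{813954}{1301}$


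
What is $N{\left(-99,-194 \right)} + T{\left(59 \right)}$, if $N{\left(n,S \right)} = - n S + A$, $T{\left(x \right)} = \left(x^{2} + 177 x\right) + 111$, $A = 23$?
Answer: $-5148$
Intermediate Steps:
$T{\left(x \right)} = 111 + x^{2} + 177 x$
$N{\left(n,S \right)} = 23 - S n$ ($N{\left(n,S \right)} = - n S + 23 = - S n + 23 = 23 - S n$)
$N{\left(-99,-194 \right)} + T{\left(59 \right)} = \left(23 - \left(-194\right) \left(-99\right)\right) + \left(111 + 59^{2} + 177 \cdot 59\right) = \left(23 - 19206\right) + \left(111 + 3481 + 10443\right) = -19183 + 14035 = -5148$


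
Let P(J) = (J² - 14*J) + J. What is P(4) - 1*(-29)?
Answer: -7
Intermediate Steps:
P(J) = J² - 13*J
P(4) - 1*(-29) = 4*(-13 + 4) - 1*(-29) = 4*(-9) + 29 = -36 + 29 = -7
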